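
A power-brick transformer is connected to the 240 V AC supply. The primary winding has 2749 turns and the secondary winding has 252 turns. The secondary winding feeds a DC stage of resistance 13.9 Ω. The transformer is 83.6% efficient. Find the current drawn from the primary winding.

V_s = 240 × 252/2749 = 22.001 V.
I_s = V_s/R = 22.001/13.9 = 1.5828 A.
P_out = V_s I_s = 22.001 × 1.5828 = 34.822 W.
P_in = P_out/η = 34.822/0.836 = 41.654 W.
I_p = P_in/V_p = 41.654/240 = 0.174 A.

I_p ≈ 0.174 A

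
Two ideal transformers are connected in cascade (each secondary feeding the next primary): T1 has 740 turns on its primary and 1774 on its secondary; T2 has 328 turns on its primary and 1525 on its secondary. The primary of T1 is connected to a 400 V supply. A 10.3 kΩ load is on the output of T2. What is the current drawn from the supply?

I_supply ≈ 4.82 A

After T1: V = 400.00 × 1774/740 = 958.92 V.
After T2: V = 958.92 × 1525/328 = 4458.4 V.
I_load = 4458.4/10300 = 0.43285 A, so P_out = 4458.4 × 0.43285 = 1929.8 W.
All ideal ⇒ P_in = P_out, so I_supply = 1929.8/400 = 4.82 A.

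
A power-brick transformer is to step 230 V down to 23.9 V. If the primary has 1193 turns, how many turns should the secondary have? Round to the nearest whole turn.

N_s = 124 turns

N_s/N_p = V_s/V_p, so N_s = 1193 × 23.9/230 = 124.0 ≈ 124 turns.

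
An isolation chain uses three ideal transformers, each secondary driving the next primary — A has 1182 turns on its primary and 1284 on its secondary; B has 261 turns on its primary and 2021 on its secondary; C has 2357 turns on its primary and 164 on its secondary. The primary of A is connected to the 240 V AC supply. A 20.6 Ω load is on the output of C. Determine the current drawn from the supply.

I_supply ≈ 3.99 A

Secondary of A: V = 240.00 × 1284/1182 = 260.71 V.
Secondary of B: V = 260.71 × 2021/261 = 2018.8 V.
Secondary of C: V = 2018.8 × 164/2357 = 140.47 V.
I_load = 140.47/20.6 = 6.8187 A, so P_out = 140.47 × 6.8187 = 957.79 W.
All ideal ⇒ P_in = P_out, so I_supply = 957.79/240 = 3.99 A.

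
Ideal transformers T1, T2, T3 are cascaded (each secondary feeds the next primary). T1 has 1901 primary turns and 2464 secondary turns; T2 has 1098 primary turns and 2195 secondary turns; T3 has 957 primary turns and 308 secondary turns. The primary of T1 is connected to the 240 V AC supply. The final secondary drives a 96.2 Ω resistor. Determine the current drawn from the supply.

After T1: V = 240.00 × 2464/1901 = 311.08 V.
After T2: V = 311.08 × 2195/1098 = 621.87 V.
After T3: V = 621.87 × 308/957 = 200.14 V.
I_load = 200.14/96.2 = 2.0805 A, so P_out = 200.14 × 2.0805 = 416.40 W.
All ideal ⇒ P_in = P_out, so I_supply = 416.40/240 = 1.73 A.

I_supply ≈ 1.73 A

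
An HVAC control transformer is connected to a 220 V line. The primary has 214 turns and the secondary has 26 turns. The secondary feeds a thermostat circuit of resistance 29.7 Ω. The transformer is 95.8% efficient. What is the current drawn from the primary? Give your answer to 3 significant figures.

I_p ≈ 0.114 A

V_s = 220 × 26/214 = 26.729 V.
I_s = V_s/R = 26.729/29.7 = 0.89997 A.
P_out = V_s I_s = 26.729 × 0.89997 = 24.055 W.
P_in = P_out/η = 24.055/0.958 = 25.110 W.
I_p = P_in/V_p = 25.110/220 = 0.114 A.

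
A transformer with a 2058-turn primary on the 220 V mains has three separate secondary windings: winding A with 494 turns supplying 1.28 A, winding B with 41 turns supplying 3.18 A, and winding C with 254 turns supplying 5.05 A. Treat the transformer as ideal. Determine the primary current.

V_A = 220 × 494/2058 = 52.809 V; V_B = 220 × 41/2058 = 4.3829 V; V_C = 220 × 254/2058 = 27.153 V.
P_out = V_A I_A + V_B I_B + V_C I_C = 52.809×1.28 + 4.3829×3.18 + 27.153×5.05 = 67.595 + 13.938 + 137.12 = 218.65 W.
Ideal ⇒ P_in = P_out, so I_p = P_out/V_p = 218.65/220 = 0.994 A.

I_p ≈ 0.994 A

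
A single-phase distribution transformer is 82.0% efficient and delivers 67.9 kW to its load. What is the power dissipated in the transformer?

P_loss ≈ 14900 W

P_in = P_out/η = 67900/0.820 = 82804.9 W.
P_loss = P_in − P_out = 82804.9 − 67900 = 14900 W.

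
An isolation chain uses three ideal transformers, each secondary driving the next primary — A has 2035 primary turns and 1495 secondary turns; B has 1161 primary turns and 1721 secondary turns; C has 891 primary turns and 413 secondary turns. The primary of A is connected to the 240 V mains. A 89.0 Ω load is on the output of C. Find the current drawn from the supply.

I_supply ≈ 0.687 A

After A: V = 240.00 × 1495/2035 = 176.31 V.
After B: V = 176.31 × 1721/1161 = 261.36 V.
After C: V = 261.36 × 413/891 = 121.15 V.
I_load = 121.15/89.0 = 1.3612 A, so P_out = 121.15 × 1.3612 = 164.90 W.
All ideal ⇒ P_in = P_out, so I_supply = 164.90/240 = 0.687 A.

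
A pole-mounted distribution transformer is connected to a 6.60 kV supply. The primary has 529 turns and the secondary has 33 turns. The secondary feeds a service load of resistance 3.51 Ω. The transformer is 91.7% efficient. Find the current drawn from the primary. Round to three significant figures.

V_s = 6600 × 33/529 = 411.72 V.
I_s = V_s/R = 411.72/3.51 = 117.30 A.
P_out = V_s I_s = 411.72 × 117.30 = 48294 W.
P_in = P_out/η = 48294/0.917 = 52666 W.
I_p = P_in/V_p = 52666/6600 = 7.98 A.

I_p ≈ 7.98 A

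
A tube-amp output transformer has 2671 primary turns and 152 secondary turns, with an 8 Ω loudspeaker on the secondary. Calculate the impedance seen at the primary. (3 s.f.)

Z_p ≈ 2470 Ω

Z_p = (N_p/N_s)² × Z_s = (2671/152)² × 8 = 2470 Ω.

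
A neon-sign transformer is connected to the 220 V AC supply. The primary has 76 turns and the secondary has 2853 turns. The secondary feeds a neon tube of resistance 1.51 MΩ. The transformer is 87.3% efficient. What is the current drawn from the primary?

V_s = 220 × 2853/76 = 8258.7 V.
I_s = V_s/R = 8258.7/(1.51×10^6) = 0.0054693 A.
P_out = V_s I_s = 8258.7 × 0.0054693 = 45.169 W.
P_in = P_out/η = 45.169/0.873 = 51.740 W.
I_p = P_in/V_p = 51.740/220 = 0.235 A.

I_p ≈ 0.235 A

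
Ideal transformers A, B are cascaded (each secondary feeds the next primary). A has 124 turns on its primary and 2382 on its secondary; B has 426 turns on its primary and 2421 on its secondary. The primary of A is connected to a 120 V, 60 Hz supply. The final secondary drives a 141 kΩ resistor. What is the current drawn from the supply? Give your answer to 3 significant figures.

Secondary of A: V = 120.00 × 2382/124 = 2305.2 V.
Secondary of B: V = 2305.2 × 2421/426 = 13100 V.
I_load = 13100/141000 = 0.092911 A, so P_out = 13100 × 0.092911 = 1217.2 W.
All ideal ⇒ P_in = P_out, so I_supply = 1217.2/120 = 10.1 A.

I_supply ≈ 10.1 A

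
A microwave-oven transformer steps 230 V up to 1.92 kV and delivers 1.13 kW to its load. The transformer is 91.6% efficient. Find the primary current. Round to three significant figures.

P_in = P_out/η = 1130/0.916 = 1233.6 W.
I_p = P_in/V_p = 1233.6/230 = 5.36 A.

I_p ≈ 5.36 A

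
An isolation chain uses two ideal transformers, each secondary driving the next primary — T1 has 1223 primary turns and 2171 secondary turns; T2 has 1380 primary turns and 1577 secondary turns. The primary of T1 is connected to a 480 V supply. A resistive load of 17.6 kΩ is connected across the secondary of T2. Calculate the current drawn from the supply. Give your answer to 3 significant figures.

After T1: V = 480.00 × 2171/1223 = 852.07 V.
After T2: V = 852.07 × 1577/1380 = 973.70 V.
I_load = 973.70/17600 = 0.055324 A, so P_out = 973.70 × 0.055324 = 53.869 W.
All ideal ⇒ P_in = P_out, so I_supply = 53.869/480 = 0.112 A.

I_supply ≈ 0.112 A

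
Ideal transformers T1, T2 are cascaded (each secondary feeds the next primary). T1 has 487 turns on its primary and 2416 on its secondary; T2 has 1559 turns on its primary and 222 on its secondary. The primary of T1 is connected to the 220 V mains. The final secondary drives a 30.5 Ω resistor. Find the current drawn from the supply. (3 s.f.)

After T1: V = 220.00 × 2416/487 = 1091.4 V.
After T2: V = 1091.4 × 222/1559 = 155.42 V.
I_load = 155.42/30.5 = 5.0956 A, so P_out = 155.42 × 5.0956 = 791.95 W.
All ideal ⇒ P_in = P_out, so I_supply = 791.95/220 = 3.60 A.

I_supply ≈ 3.60 A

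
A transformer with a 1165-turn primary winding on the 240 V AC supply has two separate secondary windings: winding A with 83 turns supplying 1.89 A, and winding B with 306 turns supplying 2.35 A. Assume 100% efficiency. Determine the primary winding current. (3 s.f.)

V_A = 240 × 83/1165 = 17.099 V; V_B = 240 × 306/1165 = 63.039 V.
P_out = V_A I_A + V_B I_B = 17.099×1.89 + 63.039×2.35 = 32.317 + 148.14 = 180.46 W.
Ideal ⇒ P_in = P_out, so I_p = P_out/V_p = 180.46/240 = 0.752 A.

I_p ≈ 0.752 A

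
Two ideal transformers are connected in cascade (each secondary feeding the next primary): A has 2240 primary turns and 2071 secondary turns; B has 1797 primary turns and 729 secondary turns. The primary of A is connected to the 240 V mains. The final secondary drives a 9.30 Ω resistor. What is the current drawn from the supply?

Secondary of A: V = 240.00 × 2071/2240 = 221.89 V.
Secondary of B: V = 221.89 × 729/1797 = 90.017 V.
I_load = 90.017/9.30 = 9.6792 A, so P_out = 90.017 × 9.6792 = 871.29 W.
All ideal ⇒ P_in = P_out, so I_supply = 871.29/240 = 3.63 A.

I_supply ≈ 3.63 A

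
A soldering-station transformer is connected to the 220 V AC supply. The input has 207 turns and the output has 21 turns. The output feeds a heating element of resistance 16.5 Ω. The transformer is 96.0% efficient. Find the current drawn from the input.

V_out = 220 × 21/207 = 22.319 V.
I_out = V_out/R = 22.319/16.5 = 1.3527 A.
P_out = V_out I_out = 22.319 × 1.3527 = 30.190 W.
P_in = P_out/η = 30.190/0.960 = 31.448 W.
I_in = P_in/V_in = 31.448/220 = 0.143 A.

I_in ≈ 0.143 A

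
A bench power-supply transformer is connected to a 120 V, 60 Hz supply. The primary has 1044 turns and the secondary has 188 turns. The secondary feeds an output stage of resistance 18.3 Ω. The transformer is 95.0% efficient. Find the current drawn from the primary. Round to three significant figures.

V_s = 120 × 188/1044 = 21.609 V.
I_s = V_s/R = 21.609/18.3 = 1.1808 A.
P_out = V_s I_s = 21.609 × 1.1808 = 25.517 W.
P_in = P_out/η = 25.517/0.950 = 26.860 W.
I_p = P_in/V_p = 26.860/120 = 0.224 A.

I_p ≈ 0.224 A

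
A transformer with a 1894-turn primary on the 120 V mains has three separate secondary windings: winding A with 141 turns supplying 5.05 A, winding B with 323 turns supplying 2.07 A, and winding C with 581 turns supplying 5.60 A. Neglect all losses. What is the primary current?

I_p ≈ 2.45 A

V_A = 120 × 141/1894 = 8.9335 V; V_B = 120 × 323/1894 = 20.465 V; V_C = 120 × 581/1894 = 36.811 V.
P_out = V_A I_A + V_B I_B + V_C I_C = 8.9335×5.05 + 20.465×2.07 + 36.811×5.60 = 45.114 + 42.362 + 206.14 = 293.62 W.
Ideal ⇒ P_in = P_out, so I_p = P_out/V_p = 293.62/120 = 2.45 A.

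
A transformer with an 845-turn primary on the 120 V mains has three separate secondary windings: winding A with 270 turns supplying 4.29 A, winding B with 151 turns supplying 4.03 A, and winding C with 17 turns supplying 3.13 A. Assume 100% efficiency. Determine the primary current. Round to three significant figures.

I_p ≈ 2.15 A

V_A = 120 × 270/845 = 38.343 V; V_B = 120 × 151/845 = 21.444 V; V_C = 120 × 17/845 = 2.4142 V.
P_out = V_A I_A + V_B I_B + V_C I_C = 38.343×4.29 + 21.444×4.03 + 2.4142×3.13 = 164.49 + 86.418 + 7.5564 = 258.47 W.
Ideal ⇒ P_in = P_out, so I_p = P_out/V_p = 258.47/120 = 2.15 A.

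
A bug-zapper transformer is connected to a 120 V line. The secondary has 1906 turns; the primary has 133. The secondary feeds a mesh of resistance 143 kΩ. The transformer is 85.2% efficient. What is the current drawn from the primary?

V_s = 120 × 1906/133 = 1719.7 V.
I_s = V_s/R = 1719.7/143000 = 0.012026 A.
P_out = V_s I_s = 1719.7 × 0.012026 = 20.681 W.
P_in = P_out/η = 20.681/0.852 = 24.273 W.
I_p = P_in/V_p = 24.273/120 = 0.202 A.

I_p ≈ 0.202 A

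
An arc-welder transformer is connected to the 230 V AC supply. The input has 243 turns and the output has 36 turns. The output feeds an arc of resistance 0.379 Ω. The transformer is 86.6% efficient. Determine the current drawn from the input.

V_out = 230 × 36/243 = 34.074 V.
I_out = V_out/R = 34.074/0.379 = 89.905 A.
P_out = V_out I_out = 34.074 × 89.905 = 3063.4 W.
P_in = P_out/η = 3063.4/0.866 = 3537.5 W.
I_in = P_in/V_in = 3537.5/230 = 15.4 A.

I_in ≈ 15.4 A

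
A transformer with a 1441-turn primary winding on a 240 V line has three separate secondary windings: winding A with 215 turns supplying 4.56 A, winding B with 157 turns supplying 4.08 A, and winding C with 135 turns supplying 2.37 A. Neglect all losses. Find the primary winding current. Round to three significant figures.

I_p ≈ 1.35 A

V_A = 240 × 215/1441 = 35.808 V; V_B = 240 × 157/1441 = 26.149 V; V_C = 240 × 135/1441 = 22.484 V.
P_out = V_A I_A + V_B I_B + V_C I_C = 35.808×4.56 + 26.149×4.08 + 22.484×2.37 = 163.29 + 106.69 + 53.288 = 323.26 W.
Ideal ⇒ P_in = P_out, so I_p = P_out/V_p = 323.26/240 = 1.35 A.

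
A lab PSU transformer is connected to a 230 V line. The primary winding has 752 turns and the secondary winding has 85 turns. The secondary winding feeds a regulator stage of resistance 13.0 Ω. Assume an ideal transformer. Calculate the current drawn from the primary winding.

I_p ≈ 0.226 A

V_s = V_p × N_s/N_p = 230 × 85/752 = 25.997 V.
I_s = V_s/R = 25.997/13.0 = 1.9998 A.
For an ideal transformer I_p N_p = I_s N_s, so I_p = 1.9998 × 85/752 = 0.226 A.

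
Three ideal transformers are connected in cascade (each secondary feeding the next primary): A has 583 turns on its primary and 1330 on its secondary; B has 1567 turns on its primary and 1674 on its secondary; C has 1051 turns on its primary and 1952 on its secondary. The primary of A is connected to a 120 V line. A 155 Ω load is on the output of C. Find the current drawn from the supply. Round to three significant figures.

After A: V = 120.00 × 1330/583 = 273.76 V.
After B: V = 273.76 × 1674/1567 = 292.45 V.
After C: V = 292.45 × 1952/1051 = 543.16 V.
I_load = 543.16/155 = 3.5043 A, so P_out = 543.16 × 3.5043 = 1903.4 W.
All ideal ⇒ P_in = P_out, so I_supply = 1903.4/120 = 15.9 A.

I_supply ≈ 15.9 A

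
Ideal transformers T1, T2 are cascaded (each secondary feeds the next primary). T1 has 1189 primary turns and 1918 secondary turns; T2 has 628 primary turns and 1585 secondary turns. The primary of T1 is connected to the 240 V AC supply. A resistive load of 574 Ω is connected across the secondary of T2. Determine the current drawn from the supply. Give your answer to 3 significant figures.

Secondary of T1: V = 240.00 × 1918/1189 = 387.15 V.
Secondary of T2: V = 387.15 × 1585/628 = 977.12 V.
I_load = 977.12/574 = 1.7023 A, so P_out = 977.12 × 1.7023 = 1663.3 W.
All ideal ⇒ P_in = P_out, so I_supply = 1663.3/240 = 6.93 A.

I_supply ≈ 6.93 A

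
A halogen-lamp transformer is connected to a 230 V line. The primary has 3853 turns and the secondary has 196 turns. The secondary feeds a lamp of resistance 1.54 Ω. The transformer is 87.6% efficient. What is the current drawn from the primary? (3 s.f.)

V_s = 230 × 196/3853 = 11.700 V.
I_s = V_s/R = 11.700/1.54 = 7.5974 A.
P_out = V_s I_s = 11.700 × 7.5974 = 88.889 W.
P_in = P_out/η = 88.889/0.876 = 101.47 W.
I_p = P_in/V_p = 101.47/230 = 0.441 A.

I_p ≈ 0.441 A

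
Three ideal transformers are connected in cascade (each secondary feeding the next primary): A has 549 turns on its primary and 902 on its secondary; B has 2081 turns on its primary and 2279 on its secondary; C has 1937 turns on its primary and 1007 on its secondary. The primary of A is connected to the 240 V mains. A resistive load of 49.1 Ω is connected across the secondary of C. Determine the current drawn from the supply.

I_supply ≈ 4.28 A

Secondary of A: V = 240.00 × 902/549 = 394.32 V.
Secondary of B: V = 394.32 × 2279/2081 = 431.83 V.
Secondary of C: V = 431.83 × 1007/1937 = 224.50 V.
I_load = 224.50/49.1 = 4.5723 A, so P_out = 224.50 × 4.5723 = 1026.5 W.
All ideal ⇒ P_in = P_out, so I_supply = 1026.5/240 = 4.28 A.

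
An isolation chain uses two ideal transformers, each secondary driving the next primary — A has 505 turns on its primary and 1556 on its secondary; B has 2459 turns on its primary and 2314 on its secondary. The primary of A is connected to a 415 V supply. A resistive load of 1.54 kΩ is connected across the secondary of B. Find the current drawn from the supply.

Secondary of A: V = 415.00 × 1556/505 = 1278.7 V.
Secondary of B: V = 1278.7 × 2314/2459 = 1203.3 V.
I_load = 1203.3/1540 = 0.78136 A, so P_out = 1203.3 × 0.78136 = 940.20 W.
All ideal ⇒ P_in = P_out, so I_supply = 940.20/415 = 2.27 A.

I_supply ≈ 2.27 A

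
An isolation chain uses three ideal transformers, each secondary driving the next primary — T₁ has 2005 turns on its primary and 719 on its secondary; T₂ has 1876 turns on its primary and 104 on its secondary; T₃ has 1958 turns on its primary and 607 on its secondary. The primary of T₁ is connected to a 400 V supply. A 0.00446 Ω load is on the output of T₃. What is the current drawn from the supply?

I_supply ≈ 3.41 A

Secondary of T₁: V = 400.00 × 719/2005 = 143.44 V.
Secondary of T₂: V = 143.44 × 104/1876 = 7.9520 V.
Secondary of T₃: V = 7.9520 × 607/1958 = 2.4652 V.
I_load = 2.4652/0.00446 = 552.73 A, so P_out = 2.4652 × 552.73 = 1362.6 W.
All ideal ⇒ P_in = P_out, so I_supply = 1362.6/400 = 3.41 A.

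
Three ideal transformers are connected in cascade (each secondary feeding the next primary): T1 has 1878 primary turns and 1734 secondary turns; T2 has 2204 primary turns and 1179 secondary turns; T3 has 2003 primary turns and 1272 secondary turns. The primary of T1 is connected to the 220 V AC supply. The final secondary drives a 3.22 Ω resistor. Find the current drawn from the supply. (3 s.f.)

Secondary of T1: V = 220.00 × 1734/1878 = 203.13 V.
Secondary of T2: V = 203.13 × 1179/2204 = 108.66 V.
Secondary of T3: V = 108.66 × 1272/2003 = 69.006 V.
I_load = 69.006/3.22 = 21.430 A, so P_out = 69.006 × 21.430 = 1478.8 W.
All ideal ⇒ P_in = P_out, so I_supply = 1478.8/220 = 6.72 A.

I_supply ≈ 6.72 A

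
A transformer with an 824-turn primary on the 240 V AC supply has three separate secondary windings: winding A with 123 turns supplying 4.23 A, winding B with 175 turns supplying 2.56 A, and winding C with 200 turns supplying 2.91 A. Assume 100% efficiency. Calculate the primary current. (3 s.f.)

V_A = 240 × 123/824 = 35.825 V; V_B = 240 × 175/824 = 50.971 V; V_C = 240 × 200/824 = 58.252 V.
P_out = V_A I_A + V_B I_B + V_C I_C = 35.825×4.23 + 50.971×2.56 + 58.252×2.91 = 151.54 + 130.49 + 169.51 = 451.54 W.
Ideal ⇒ P_in = P_out, so I_p = P_out/V_p = 451.54/240 = 1.88 A.

I_p ≈ 1.88 A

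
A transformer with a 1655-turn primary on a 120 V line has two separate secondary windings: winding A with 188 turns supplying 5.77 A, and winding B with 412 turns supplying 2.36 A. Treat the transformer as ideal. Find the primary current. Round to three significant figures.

I_p ≈ 1.24 A

V_A = 120 × 188/1655 = 13.631 V; V_B = 120 × 412/1655 = 29.873 V.
P_out = V_A I_A + V_B I_B = 13.631×5.77 + 29.873×2.36 = 78.653 + 70.501 = 149.15 W.
Ideal ⇒ P_in = P_out, so I_p = P_out/V_p = 149.15/120 = 1.24 A.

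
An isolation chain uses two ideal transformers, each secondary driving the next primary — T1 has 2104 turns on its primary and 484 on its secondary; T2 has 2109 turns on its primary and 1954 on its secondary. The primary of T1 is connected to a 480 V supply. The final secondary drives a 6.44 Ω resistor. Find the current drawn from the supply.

I_supply ≈ 3.39 A

Secondary of T1: V = 480.00 × 484/2104 = 110.42 V.
Secondary of T2: V = 110.42 × 1954/2109 = 102.30 V.
I_load = 102.30/6.44 = 15.886 A, so P_out = 102.30 × 15.886 = 1625.1 W.
All ideal ⇒ P_in = P_out, so I_supply = 1625.1/480 = 3.39 A.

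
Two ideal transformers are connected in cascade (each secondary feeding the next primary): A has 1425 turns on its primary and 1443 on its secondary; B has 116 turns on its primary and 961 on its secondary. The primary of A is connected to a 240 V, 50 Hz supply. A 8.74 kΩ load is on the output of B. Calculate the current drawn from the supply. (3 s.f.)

I_supply ≈ 1.93 A

Secondary of A: V = 240.00 × 1443/1425 = 243.03 V.
Secondary of B: V = 243.03 × 961/116 = 2013.4 V.
I_load = 2013.4/8740 = 0.23037 A, so P_out = 2013.4 × 0.23037 = 463.81 W.
All ideal ⇒ P_in = P_out, so I_supply = 463.81/240 = 1.93 A.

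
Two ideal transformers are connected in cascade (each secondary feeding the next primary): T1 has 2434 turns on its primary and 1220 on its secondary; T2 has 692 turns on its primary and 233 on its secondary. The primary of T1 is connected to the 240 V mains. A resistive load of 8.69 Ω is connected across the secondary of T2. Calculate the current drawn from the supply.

I_supply ≈ 0.787 A

Secondary of T1: V = 240.00 × 1220/2434 = 120.30 V.
Secondary of T2: V = 120.30 × 233/692 = 40.504 V.
I_load = 40.504/8.69 = 4.6610 A, so P_out = 40.504 × 4.6610 = 188.79 W.
All ideal ⇒ P_in = P_out, so I_supply = 188.79/240 = 0.787 A.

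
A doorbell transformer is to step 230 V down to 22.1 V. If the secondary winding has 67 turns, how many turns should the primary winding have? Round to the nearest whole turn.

N_p = 697 turns

N_p/N_s = V_p/V_s, so N_p = 67 × 230/22.1 = 697.3 ≈ 697 turns.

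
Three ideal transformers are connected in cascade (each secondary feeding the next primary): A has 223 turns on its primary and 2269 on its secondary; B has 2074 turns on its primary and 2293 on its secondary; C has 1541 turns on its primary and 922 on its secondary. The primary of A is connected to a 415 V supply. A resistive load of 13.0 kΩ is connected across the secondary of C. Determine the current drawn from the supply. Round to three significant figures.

I_supply ≈ 1.45 A

Secondary of A: V = 415.00 × 2269/223 = 4222.6 V.
Secondary of B: V = 4222.6 × 2293/2074 = 4668.5 V.
Secondary of C: V = 4668.5 × 922/1541 = 2793.2 V.
I_load = 2793.2/13000 = 0.21486 A, so P_out = 2793.2 × 0.21486 = 600.15 W.
All ideal ⇒ P_in = P_out, so I_supply = 600.15/415 = 1.45 A.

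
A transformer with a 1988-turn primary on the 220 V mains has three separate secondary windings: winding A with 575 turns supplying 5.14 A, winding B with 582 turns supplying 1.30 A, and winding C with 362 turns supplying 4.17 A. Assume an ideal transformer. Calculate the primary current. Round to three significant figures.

V_A = 220 × 575/1988 = 63.632 V; V_B = 220 × 582/1988 = 64.406 V; V_C = 220 × 362/1988 = 40.060 V.
P_out = V_A I_A + V_B I_B + V_C I_C = 63.632×5.14 + 64.406×1.30 + 40.060×4.17 = 327.07 + 83.728 + 167.05 = 577.85 W.
Ideal ⇒ P_in = P_out, so I_p = P_out/V_p = 577.85/220 = 2.63 A.

I_p ≈ 2.63 A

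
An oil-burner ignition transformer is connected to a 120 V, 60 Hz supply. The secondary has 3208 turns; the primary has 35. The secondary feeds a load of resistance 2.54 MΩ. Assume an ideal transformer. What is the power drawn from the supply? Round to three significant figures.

V_s = V_p × N_s/N_p = 120 × 3208/35 = 10999 V.
I_s = V_s/R = 10999/(2.54×10^6) = 0.0043303 A.
I_p = I_s × N_s/N_p = 0.0043303 × 3208/35 = 0.39690 A.
P = V_p I_p = 120 × 0.39690 = 47.6 W.

P ≈ 47.6 W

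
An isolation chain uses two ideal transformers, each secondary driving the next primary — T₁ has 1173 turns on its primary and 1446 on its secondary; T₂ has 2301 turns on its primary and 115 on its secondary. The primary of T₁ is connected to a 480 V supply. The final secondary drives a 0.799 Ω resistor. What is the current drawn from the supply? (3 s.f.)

After T₁: V = 480.00 × 1446/1173 = 591.71 V.
After T₂: V = 591.71 × 115/2301 = 29.573 V.
I_load = 29.573/0.799 = 37.012 A, so P_out = 29.573 × 37.012 = 1094.6 W.
All ideal ⇒ P_in = P_out, so I_supply = 1094.6/480 = 2.28 A.

I_supply ≈ 2.28 A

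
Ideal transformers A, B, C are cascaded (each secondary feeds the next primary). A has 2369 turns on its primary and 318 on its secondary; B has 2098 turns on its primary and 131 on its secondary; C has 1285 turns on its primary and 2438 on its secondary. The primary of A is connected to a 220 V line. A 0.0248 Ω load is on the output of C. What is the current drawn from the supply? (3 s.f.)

I_supply ≈ 2.24 A

Secondary of A: V = 220.00 × 318/2369 = 29.531 V.
Secondary of B: V = 29.531 × 131/2098 = 1.8440 V.
Secondary of C: V = 1.8440 × 2438/1285 = 3.4985 V.
I_load = 3.4985/0.0248 = 141.07 A, so P_out = 3.4985 × 141.07 = 493.53 W.
All ideal ⇒ P_in = P_out, so I_supply = 493.53/220 = 2.24 A.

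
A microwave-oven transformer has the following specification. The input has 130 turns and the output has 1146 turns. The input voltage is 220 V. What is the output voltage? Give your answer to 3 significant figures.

V_out/V_in = N_out/N_in, so V_out = 220 × 1146/130 = 1940 V.

V_out ≈ 1940 V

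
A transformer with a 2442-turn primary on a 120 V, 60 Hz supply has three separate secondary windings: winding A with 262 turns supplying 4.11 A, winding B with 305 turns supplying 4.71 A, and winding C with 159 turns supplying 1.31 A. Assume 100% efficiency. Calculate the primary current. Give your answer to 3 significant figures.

I_p ≈ 1.11 A

V_A = 120 × 262/2442 = 12.875 V; V_B = 120 × 305/2442 = 14.988 V; V_C = 120 × 159/2442 = 7.8133 V.
P_out = V_A I_A + V_B I_B + V_C I_C = 12.875×4.11 + 14.988×4.71 + 7.8133×1.31 = 52.915 + 70.592 + 10.235 = 133.74 W.
Ideal ⇒ P_in = P_out, so I_p = P_out/V_p = 133.74/120 = 1.11 A.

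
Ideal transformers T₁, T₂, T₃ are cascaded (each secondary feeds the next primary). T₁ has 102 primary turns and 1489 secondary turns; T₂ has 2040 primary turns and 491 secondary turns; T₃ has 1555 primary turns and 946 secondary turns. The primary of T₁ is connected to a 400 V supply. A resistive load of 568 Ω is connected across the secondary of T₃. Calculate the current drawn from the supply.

I_supply ≈ 3.22 A

After T₁: V = 400.00 × 1489/102 = 5839.2 V.
After T₂: V = 5839.2 × 491/2040 = 1405.4 V.
After T₃: V = 1405.4 × 946/1555 = 855.00 V.
I_load = 855.00/568 = 1.5053 A, so P_out = 855.00 × 1.5053 = 1287.0 W.
All ideal ⇒ P_in = P_out, so I_supply = 1287.0/400 = 3.22 A.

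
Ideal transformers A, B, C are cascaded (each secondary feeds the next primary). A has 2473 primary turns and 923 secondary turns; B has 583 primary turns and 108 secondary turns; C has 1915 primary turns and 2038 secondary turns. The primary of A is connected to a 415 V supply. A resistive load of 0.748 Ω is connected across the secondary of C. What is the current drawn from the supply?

After A: V = 415.00 × 923/2473 = 154.89 V.
After B: V = 154.89 × 108/583 = 28.693 V.
After C: V = 28.693 × 2038/1915 = 30.536 V.
I_load = 30.536/0.748 = 40.824 A, so P_out = 30.536 × 40.824 = 1246.6 W.
All ideal ⇒ P_in = P_out, so I_supply = 1246.6/415 = 3.00 A.

I_supply ≈ 3.00 A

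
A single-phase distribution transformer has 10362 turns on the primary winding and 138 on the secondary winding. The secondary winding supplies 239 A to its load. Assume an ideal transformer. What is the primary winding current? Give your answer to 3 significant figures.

I_p ≈ 3.18 A

For an ideal transformer I_p/I_s = N_s/N_p, so I_p = 239 × 138/10362 = 3.18 A.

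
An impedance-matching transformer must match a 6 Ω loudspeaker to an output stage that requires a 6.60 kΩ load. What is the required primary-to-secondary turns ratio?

N_p/N_s ≈ 33.2

Z_p/Z_s = (N_p/N_s)², so N_p/N_s = √(6600/6) = √1100 = 33.2.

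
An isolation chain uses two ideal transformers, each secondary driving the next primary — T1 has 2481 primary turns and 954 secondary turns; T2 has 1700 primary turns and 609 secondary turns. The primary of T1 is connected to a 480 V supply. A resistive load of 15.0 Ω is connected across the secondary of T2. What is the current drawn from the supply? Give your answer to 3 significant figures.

Secondary of T1: V = 480.00 × 954/2481 = 184.57 V.
Secondary of T2: V = 184.57 × 609/1700 = 66.120 V.
I_load = 66.120/15.0 = 4.4080 A, so P_out = 66.120 × 4.4080 = 291.45 W.
All ideal ⇒ P_in = P_out, so I_supply = 291.45/480 = 0.607 A.

I_supply ≈ 0.607 A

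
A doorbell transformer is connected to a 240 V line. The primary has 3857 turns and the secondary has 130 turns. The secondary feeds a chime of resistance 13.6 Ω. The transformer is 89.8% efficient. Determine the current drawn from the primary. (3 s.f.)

V_s = 240 × 130/3857 = 8.0892 V.
I_s = V_s/R = 8.0892/13.6 = 0.59479 A.
P_out = V_s I_s = 8.0892 × 0.59479 = 4.8114 W.
P_in = P_out/η = 4.8114/0.898 = 5.3579 W.
I_p = P_in/V_p = 5.3579/240 = 0.0223 A.

I_p ≈ 0.0223 A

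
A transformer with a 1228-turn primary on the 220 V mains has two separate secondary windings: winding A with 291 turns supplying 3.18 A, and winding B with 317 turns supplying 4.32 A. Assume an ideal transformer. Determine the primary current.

V_A = 220 × 291/1228 = 52.134 V; V_B = 220 × 317/1228 = 56.792 V.
P_out = V_A I_A + V_B I_B = 52.134×3.18 + 56.792×4.32 = 165.78 + 245.34 = 411.12 W.
Ideal ⇒ P_in = P_out, so I_p = P_out/V_p = 411.12/220 = 1.87 A.

I_p ≈ 1.87 A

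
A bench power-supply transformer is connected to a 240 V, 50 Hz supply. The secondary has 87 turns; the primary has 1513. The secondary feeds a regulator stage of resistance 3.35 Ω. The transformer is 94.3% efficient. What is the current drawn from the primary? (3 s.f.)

I_p ≈ 0.251 A

V_s = 240 × 87/1513 = 13.800 V.
I_s = V_s/R = 13.800/3.35 = 4.1195 A.
P_out = V_s I_s = 13.800 × 4.1195 = 56.851 W.
P_in = P_out/η = 56.851/0.943 = 60.287 W.
I_p = P_in/V_p = 60.287/240 = 0.251 A.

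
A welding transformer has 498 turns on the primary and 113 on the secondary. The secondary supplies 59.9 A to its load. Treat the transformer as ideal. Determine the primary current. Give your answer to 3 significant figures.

For an ideal transformer I_p/I_s = N_s/N_p, so I_p = 59.9 × 113/498 = 13.6 A.

I_p ≈ 13.6 A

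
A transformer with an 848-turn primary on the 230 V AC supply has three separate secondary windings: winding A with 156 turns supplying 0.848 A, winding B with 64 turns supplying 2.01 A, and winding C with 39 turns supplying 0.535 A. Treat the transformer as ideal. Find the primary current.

V_A = 230 × 156/848 = 42.311 V; V_B = 230 × 64/848 = 17.358 V; V_C = 230 × 39/848 = 10.578 V.
P_out = V_A I_A + V_B I_B + V_C I_C = 42.311×0.848 + 17.358×2.01 + 10.578×0.535 = 35.880 + 34.891 + 5.6591 = 76.430 W.
Ideal ⇒ P_in = P_out, so I_p = P_out/V_p = 76.430/230 = 0.332 A.

I_p ≈ 0.332 A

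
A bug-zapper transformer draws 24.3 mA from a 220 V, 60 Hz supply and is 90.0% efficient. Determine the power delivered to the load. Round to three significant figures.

P_in = V_p I_p = 220 × 0.0243 = 5.3460 W.
P_out = η P_in = 0.900 × 5.3460 = 4.81 W.

P_out ≈ 4.81 W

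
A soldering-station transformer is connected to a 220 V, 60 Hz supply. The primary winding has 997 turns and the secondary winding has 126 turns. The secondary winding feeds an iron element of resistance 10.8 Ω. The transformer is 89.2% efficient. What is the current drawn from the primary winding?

V_s = 220 × 126/997 = 27.803 V.
I_s = V_s/R = 27.803/10.8 = 2.5744 A.
P_out = V_s I_s = 27.803 × 2.5744 = 71.577 W.
P_in = P_out/η = 71.577/0.892 = 80.243 W.
I_p = P_in/V_p = 80.243/220 = 0.365 A.

I_p ≈ 0.365 A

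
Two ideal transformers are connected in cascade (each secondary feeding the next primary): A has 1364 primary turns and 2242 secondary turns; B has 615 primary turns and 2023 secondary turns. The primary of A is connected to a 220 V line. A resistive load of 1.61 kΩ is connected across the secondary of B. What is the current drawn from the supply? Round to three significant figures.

I_supply ≈ 3.99 A

Secondary of A: V = 220.00 × 2242/1364 = 361.61 V.
Secondary of B: V = 361.61 × 2023/615 = 1189.5 V.
I_load = 1189.5/1610 = 0.73882 A, so P_out = 1189.5 × 0.73882 = 878.83 W.
All ideal ⇒ P_in = P_out, so I_supply = 878.83/220 = 3.99 A.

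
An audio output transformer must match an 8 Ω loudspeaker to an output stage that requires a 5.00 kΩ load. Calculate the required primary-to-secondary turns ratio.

N_p/N_s ≈ 25.0

Z_p/Z_s = (N_p/N_s)², so N_p/N_s = √(5000/8) = √625 = 25.0.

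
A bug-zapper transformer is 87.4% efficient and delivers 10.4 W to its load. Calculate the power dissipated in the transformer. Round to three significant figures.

P_loss ≈ 1.50 W

P_in = P_out/η = 10.4/0.874 = 11.8993 W.
P_loss = P_in − P_out = 11.8993 − 10.4 = 1.50 W.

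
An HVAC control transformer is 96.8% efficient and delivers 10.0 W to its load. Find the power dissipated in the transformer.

P_in = P_out/η = 10.0/0.968 = 10.3306 W.
P_loss = P_in − P_out = 10.3306 − 10.0 = 0.331 W.

P_loss ≈ 0.331 W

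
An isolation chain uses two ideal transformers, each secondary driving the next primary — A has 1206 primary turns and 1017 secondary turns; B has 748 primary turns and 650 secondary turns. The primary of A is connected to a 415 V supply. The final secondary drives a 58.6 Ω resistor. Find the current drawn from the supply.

I_supply ≈ 3.80 A

After A: V = 415.00 × 1017/1206 = 349.96 V.
After B: V = 349.96 × 650/748 = 304.11 V.
I_load = 304.11/58.6 = 5.1896 A, so P_out = 304.11 × 5.1896 = 1578.2 W.
All ideal ⇒ P_in = P_out, so I_supply = 1578.2/415 = 3.80 A.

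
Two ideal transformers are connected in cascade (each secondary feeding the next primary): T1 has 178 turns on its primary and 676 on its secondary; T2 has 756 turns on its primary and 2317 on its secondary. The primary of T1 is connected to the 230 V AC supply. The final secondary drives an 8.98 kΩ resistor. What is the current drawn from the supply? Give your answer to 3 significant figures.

I_supply ≈ 3.47 A

Secondary of T1: V = 230.00 × 676/178 = 873.48 V.
Secondary of T2: V = 873.48 × 2317/756 = 2677.1 V.
I_load = 2677.1/8980 = 0.29811 A, so P_out = 2677.1 × 0.29811 = 798.07 W.
All ideal ⇒ P_in = P_out, so I_supply = 798.07/230 = 3.47 A.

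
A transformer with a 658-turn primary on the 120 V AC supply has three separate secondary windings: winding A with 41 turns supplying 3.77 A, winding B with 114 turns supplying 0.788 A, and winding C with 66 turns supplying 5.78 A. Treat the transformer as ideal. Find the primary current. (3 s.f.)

V_A = 120 × 41/658 = 7.4772 V; V_B = 120 × 114/658 = 20.790 V; V_C = 120 × 66/658 = 12.036 V.
P_out = V_A I_A + V_B I_B + V_C I_C = 7.4772×3.77 + 20.790×0.788 + 12.036×5.78 = 28.189 + 16.383 + 69.571 = 114.14 W.
Ideal ⇒ P_in = P_out, so I_p = P_out/V_p = 114.14/120 = 0.951 A.

I_p ≈ 0.951 A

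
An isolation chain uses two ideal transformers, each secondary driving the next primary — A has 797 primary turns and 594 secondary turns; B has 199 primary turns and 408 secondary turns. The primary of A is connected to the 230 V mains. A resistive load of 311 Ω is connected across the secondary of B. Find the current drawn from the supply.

After A: V = 230.00 × 594/797 = 171.42 V.
After B: V = 171.42 × 408/199 = 351.45 V.
I_load = 351.45/311 = 1.1301 A, so P_out = 351.45 × 1.1301 = 397.16 W.
All ideal ⇒ P_in = P_out, so I_supply = 397.16/230 = 1.73 A.

I_supply ≈ 1.73 A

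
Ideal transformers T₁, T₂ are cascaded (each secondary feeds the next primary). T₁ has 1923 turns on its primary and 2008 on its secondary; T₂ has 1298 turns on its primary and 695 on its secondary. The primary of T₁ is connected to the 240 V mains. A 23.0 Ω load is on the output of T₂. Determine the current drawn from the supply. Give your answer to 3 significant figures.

I_supply ≈ 3.26 A

Secondary of T₁: V = 240.00 × 2008/1923 = 250.61 V.
Secondary of T₂: V = 250.61 × 695/1298 = 134.19 V.
I_load = 134.19/23.0 = 5.8342 A, so P_out = 134.19 × 5.8342 = 782.86 W.
All ideal ⇒ P_in = P_out, so I_supply = 782.86/240 = 3.26 A.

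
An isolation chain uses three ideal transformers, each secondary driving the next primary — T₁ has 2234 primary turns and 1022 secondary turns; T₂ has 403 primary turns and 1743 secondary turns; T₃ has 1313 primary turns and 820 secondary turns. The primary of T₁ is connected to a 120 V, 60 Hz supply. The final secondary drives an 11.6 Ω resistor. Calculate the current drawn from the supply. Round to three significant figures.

I_supply ≈ 15.8 A

After T₁: V = 120.00 × 1022/2234 = 54.897 V.
After T₂: V = 54.897 × 1743/403 = 237.43 V.
After T₃: V = 237.43 × 820/1313 = 148.28 V.
I_load = 148.28/11.6 = 12.783 A, so P_out = 148.28 × 12.783 = 1895.5 W.
All ideal ⇒ P_in = P_out, so I_supply = 1895.5/120 = 15.8 A.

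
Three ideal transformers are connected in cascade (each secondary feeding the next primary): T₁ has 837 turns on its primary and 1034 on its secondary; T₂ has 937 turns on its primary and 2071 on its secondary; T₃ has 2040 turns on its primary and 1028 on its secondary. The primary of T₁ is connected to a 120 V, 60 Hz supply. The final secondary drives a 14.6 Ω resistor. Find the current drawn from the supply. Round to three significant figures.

After T₁: V = 120.00 × 1034/837 = 148.24 V.
After T₂: V = 148.24 × 2071/937 = 327.66 V.
After T₃: V = 327.66 × 1028/2040 = 165.11 V.
I_load = 165.11/14.6 = 11.309 A, so P_out = 165.11 × 11.309 = 1867.3 W.
All ideal ⇒ P_in = P_out, so I_supply = 1867.3/120 = 15.6 A.

I_supply ≈ 15.6 A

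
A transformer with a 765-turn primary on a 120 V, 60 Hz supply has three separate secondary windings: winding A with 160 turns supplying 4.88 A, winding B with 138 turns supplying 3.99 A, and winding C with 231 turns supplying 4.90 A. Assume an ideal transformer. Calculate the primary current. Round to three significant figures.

I_p ≈ 3.22 A

V_A = 120 × 160/765 = 25.098 V; V_B = 120 × 138/765 = 21.647 V; V_C = 120 × 231/765 = 36.235 V.
P_out = V_A I_A + V_B I_B + V_C I_C = 25.098×4.88 + 21.647×3.99 + 36.235×4.90 = 122.48 + 86.372 + 177.55 = 386.40 W.
Ideal ⇒ P_in = P_out, so I_p = P_out/V_p = 386.40/120 = 3.22 A.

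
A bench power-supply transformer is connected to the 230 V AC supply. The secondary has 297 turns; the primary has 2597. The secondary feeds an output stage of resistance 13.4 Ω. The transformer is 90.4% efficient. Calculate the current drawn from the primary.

V_s = 230 × 297/2597 = 26.303 V.
I_s = V_s/R = 26.303/13.4 = 1.9629 A.
P_out = V_s I_s = 26.303 × 1.9629 = 51.632 W.
P_in = P_out/η = 51.632/0.904 = 57.115 W.
I_p = P_in/V_p = 57.115/230 = 0.248 A.

I_p ≈ 0.248 A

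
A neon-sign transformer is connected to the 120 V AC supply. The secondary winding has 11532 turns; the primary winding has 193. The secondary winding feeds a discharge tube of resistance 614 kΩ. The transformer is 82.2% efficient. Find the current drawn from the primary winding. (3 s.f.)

V_s = 120 × 11532/193 = 7170.2 V.
I_s = V_s/R = 7170.2/614000 = 0.011678 A.
P_out = V_s I_s = 7170.2 × 0.011678 = 83.731 W.
P_in = P_out/η = 83.731/0.822 = 101.86 W.
I_p = P_in/V_p = 101.86/120 = 0.849 A.

I_p ≈ 0.849 A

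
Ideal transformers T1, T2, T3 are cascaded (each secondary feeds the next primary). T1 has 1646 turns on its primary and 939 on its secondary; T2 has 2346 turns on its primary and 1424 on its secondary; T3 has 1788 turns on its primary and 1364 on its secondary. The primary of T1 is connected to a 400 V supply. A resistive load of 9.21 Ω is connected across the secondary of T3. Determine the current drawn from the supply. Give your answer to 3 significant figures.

Secondary of T1: V = 400.00 × 939/1646 = 228.19 V.
Secondary of T2: V = 228.19 × 1424/2346 = 138.51 V.
Secondary of T3: V = 138.51 × 1364/1788 = 105.66 V.
I_load = 105.66/9.21 = 11.473 A, so P_out = 105.66 × 11.473 = 1212.2 W.
All ideal ⇒ P_in = P_out, so I_supply = 1212.2/400 = 3.03 A.

I_supply ≈ 3.03 A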